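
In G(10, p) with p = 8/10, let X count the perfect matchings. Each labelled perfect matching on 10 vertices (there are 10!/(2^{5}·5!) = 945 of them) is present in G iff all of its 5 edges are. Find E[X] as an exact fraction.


K_10 has 10!/(2^{5}·5!) = 945 labelled perfect matchings.
For each such perfect matching H, let X_H = 1 if all 5 edges of H are present in G. Then P[X_H = 1] = p^{5} = (4/5)^{5} = 1024/3125.
Summing the indicators: E[X] = Σ_H E[X_H] = 945 · p^{5} = 945 · 1024/3125 = 193536/625.
Numerically: E[X] ≈ 309.7.

E[X] = 945 · (4/5)^{5} = 193536/625 ≈ 309.7.


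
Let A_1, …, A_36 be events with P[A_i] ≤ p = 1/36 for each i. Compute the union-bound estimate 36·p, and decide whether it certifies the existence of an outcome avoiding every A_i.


Union bound: P[∪_{i=1}^{36} A_i] ≤ Σ_i P[A_i] ≤ 36·p = 36·(1/36) = 1.
Numerically: 1 ≈ 1.000.
Is 1 < 1? NO.
Since the bound 1 is ≥ 1, the union bound is uninformative here; it does NOT by itself certify existence.

36·p = 1 ≈ 1.000; existence NOT certified by the union bound.


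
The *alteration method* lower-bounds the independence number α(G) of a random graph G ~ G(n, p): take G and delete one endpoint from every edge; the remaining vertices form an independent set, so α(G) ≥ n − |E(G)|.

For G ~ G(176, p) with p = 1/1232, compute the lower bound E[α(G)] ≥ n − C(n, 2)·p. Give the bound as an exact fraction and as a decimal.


E[|E(G)|] = C(176, 2)·p = 15400 · (1/1232) = 25/2.
E[α(G)] ≥ n − E[|E(G)|] = 176 − 25/2 = 327/2.
Numerically: ≈ 163.500.
(This is only a lower bound; the true E[α(G)] may be larger.)

E[α(G)] ≥ 327/2 ≈ 163.500.


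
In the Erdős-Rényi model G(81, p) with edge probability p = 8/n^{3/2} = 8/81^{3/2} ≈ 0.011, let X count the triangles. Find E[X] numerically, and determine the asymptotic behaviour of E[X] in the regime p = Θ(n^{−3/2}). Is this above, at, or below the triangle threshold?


Number of potential triangles: C(81, 3) = 85320.
Each occurs with probability p³ ≈ (0.011)³ ≈ 1.32156e-06.
By linearity: E[X] = C(81, 3)·p³ ≈ 85320 · 1.32156e-06 ≈ 0.113.
Since α = 3/2 > 1, p = c/n^{3/2} = o(1/n) is below the triangle threshold p ~ 1/n. Asymptotically E[X] ~ (c³/6)·n^{3(1−α)} = (8³/6)·n^{-1.5} → 0, so by Markov's inequality G has no triangles w.h.p.

E[X] ≈ 0.113; in regime p = Θ(1/n^{3/2}) E[X] tends to 0 (below the triangle threshold p ~ 1/n).


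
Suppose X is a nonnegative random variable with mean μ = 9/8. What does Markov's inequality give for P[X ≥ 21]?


μ = E[X] = 9/8, a = 21.
Markov: P[X ≥ 21] ≤ μ/a = (9/8)/21 = 3/56.
Numerically: ≈ 0.05357.
(Since a = 21 > μ = 1.12500, the bound 3/56 is < 1 and informative.)

P[X ≥ 21] ≤ 3/56 ≈ 0.05357.


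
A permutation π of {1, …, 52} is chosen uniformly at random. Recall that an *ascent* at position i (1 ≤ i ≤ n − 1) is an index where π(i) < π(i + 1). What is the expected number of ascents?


Write X = Σ X_I over i = 1, …, 51, with X_I the indicator of one ascent.
There are 51 indicators.
For each fixed i, the pair (π(i), π(i+1)) is a uniformly random ordered pair of distinct values from {1, …, 52}; by symmetry P[π(i) < π(i+1)] = 1/2.
By linearity: E[X] = 51 · (1/2) = (52 − 1) · (1/2) = 51/2 ≈ 25.500.

E[X] = 51/2 = 25.500.


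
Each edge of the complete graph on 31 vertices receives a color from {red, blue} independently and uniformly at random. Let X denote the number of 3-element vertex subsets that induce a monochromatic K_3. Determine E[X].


Let X = Σ_S X_S over the C(31, 3) = 4495 subsets S of size 3, where X_S = 1 if the K_3 on S is monochromatic.
For a fixed S, the K_3 on S has C(3, 2) = 3 edges. P[all 3 edges red] = (1/2)^3, and likewise for blue, so P[monochromatic] = 2·(1/2)^3 = 2^{1 − 3} = 1/4.
Summing: E[X] = C(31, 3) · 2^{1 − 3} = 4495 · 1/4 = 4495/4.
Numerically: E[X] ≈ 1123.750.

E[X] = C(31,3)·2^(1−C(3,2)) = 4495/4 ≈ 1123.750.


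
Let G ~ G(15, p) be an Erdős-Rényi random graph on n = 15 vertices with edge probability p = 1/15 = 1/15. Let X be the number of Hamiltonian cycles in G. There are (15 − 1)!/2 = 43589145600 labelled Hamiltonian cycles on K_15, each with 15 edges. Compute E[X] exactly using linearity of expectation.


K_15 has (15 − 1)!/2 = 43589145600 labelled Hamiltonian cycles.
For each such Hamiltonian cycle H, let X_H = 1 if all 15 edges of H are present in G. Then P[X_H = 1] = p^{15} = (1/15)^{15} = 1/437893890380859375.
By linearity: E[X] = Σ_H E[X_H] = 43589145600 · p^{15} = 43589145600 · 1/437893890380859375 = 7175168/72081298828125.
Numerically: E[X] ≈ 9.954e-08.

E[X] = 43589145600 · (1/15)^{15} = 7175168/72081298828125 ≈ 9.954e-08.


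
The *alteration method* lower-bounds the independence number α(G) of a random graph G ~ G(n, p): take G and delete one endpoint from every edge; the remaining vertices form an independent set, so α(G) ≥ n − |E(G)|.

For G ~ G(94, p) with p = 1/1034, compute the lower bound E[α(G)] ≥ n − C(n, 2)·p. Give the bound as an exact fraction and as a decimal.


E[|E(G)|] = C(94, 2)·p = 4371 · (1/1034) = 93/22.
E[α(G)] ≥ n − E[|E(G)|] = 94 − 93/22 = 1975/22.
Numerically: ≈ 89.7727.
(This is only a lower bound; the true E[α(G)] may be larger.)

E[α(G)] ≥ 1975/22 ≈ 89.7727.


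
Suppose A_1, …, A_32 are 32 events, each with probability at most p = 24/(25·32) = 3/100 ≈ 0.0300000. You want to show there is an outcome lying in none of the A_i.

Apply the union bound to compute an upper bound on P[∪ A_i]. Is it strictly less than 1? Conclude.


Union bound: P[∪_{i=1}^{32} A_i] ≤ Σ_i P[A_i] ≤ 32·p = 32·(3/100) = 24/25.
Numerically: 24/25 ≈ 0.9600000.
Is 24/25 < 1? YES.
Since P[∪ A_i] ≤ 24/25 < 1, the complement has P[∩ A_i^c] ≥ 1 − 24/25 = 1/25 > 0, so some outcome avoids every A_i.

32·p = 24/25 ≈ 0.9600000; existence CERTIFIED by the union bound.


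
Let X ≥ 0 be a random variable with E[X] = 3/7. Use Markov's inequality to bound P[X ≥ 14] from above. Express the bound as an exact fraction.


μ = E[X] = 3/7, a = 14.
Markov: P[X ≥ 14] ≤ μ/a = (3/7)/14 = 3/98.
Numerically: ≈ 0.0306.
(Since a = 14 > μ = 0.4286, the bound 3/98 is < 1 and informative.)

P[X ≥ 14] ≤ 3/98 ≈ 0.0306.


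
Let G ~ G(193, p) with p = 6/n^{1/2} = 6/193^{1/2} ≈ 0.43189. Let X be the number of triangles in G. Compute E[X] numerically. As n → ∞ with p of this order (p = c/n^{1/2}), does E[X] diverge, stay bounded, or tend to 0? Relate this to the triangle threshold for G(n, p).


Number of potential triangles: C(193, 3) = 1179616.
Each occurs with probability p³ ≈ (0.43189)³ ≈ 8.0559690e-02.
By linearity: E[X] = C(193, 3)·p³ ≈ 1179616 · 8.0559690e-02 ≈ 95029.49956.
Since α = 1/2 < 1, p = c/n^{1/2} ≫ 1/n is above the triangle threshold p ~ 1/n. Asymptotically E[X] ~ (c³/6)·n^{3(1−α)} = (6³/6)·n^{1.5} → ∞; triangles are abundant w.h.p.

E[X] ≈ 95029.49956; in regime p = Θ(1/n^{1/2}) E[X] diverges (above the triangle threshold p ~ 1/n).


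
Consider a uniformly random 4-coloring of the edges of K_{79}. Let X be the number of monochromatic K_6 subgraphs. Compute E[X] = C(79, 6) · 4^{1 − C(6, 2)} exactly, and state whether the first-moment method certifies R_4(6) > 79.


E[X] = C(79, 6) · 4^{1 − 15} = 277962685 · 4^{−14} = 277962685/268435456.
As a reduced fraction: E[X] = 277962685/268435456 ≈ 1.03549.
Is E[X] < 1? NO.
Since E[X] ≥ 1, the first-moment bound is inconclusive at n = 79; it does NOT by itself certify R_4(6) > 79.

E[X] = 277962685/268435456 ≈ 1.03549; E[X] ≥ 1; first-moment method inconclusive here.


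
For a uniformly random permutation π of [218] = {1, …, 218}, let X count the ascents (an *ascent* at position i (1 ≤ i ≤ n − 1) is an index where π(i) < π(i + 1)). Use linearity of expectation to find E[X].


Write X = Σ X_I over i = 1, …, 217, with X_I the indicator of one ascent.
There are 217 indicators.
For each fixed i, the pair (π(i), π(i+1)) is a uniformly random ordered pair of distinct values from {1, …, 218}; by symmetry P[π(i) < π(i+1)] = 1/2.
By linearity: E[X] = 217 · (1/2) = (218 − 1) · (1/2) = 217/2 ≈ 108.500.

E[X] = 217/2 = 108.500.


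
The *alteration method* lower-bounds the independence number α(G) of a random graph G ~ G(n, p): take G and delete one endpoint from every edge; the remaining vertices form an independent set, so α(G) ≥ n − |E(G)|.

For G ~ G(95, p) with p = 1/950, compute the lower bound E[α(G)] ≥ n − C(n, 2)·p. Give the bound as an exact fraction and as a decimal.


E[|E(G)|] = C(95, 2)·p = 4465 · (1/950) = 47/10.
E[α(G)] ≥ n − E[|E(G)|] = 95 − 47/10 = 903/10.
Numerically: ≈ 90.30000.
(This is only a lower bound; the true E[α(G)] may be larger.)

E[α(G)] ≥ 903/10 ≈ 90.30000.


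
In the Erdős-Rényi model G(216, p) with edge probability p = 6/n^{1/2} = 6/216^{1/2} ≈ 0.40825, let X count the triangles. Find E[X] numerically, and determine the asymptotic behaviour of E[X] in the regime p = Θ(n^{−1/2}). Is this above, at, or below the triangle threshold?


Number of potential triangles: C(216, 3) = 1656360.
Each occurs with probability p³ ≈ (0.40825)³ ≈ 6.8041382e-02.
By linearity: E[X] = C(216, 3)·p³ ≈ 1656360 · 6.8041382e-02 ≈ 112701.02307.
Since α = 1/2 < 1, p = c/n^{1/2} ≫ 1/n is above the triangle threshold p ~ 1/n. Asymptotically E[X] ~ (c³/6)·n^{3(1−α)} = (6³/6)·n^{1.5} → ∞; triangles are abundant w.h.p.

E[X] ≈ 112701.02307; in regime p = Θ(1/n^{1/2}) E[X] diverges (above the triangle threshold p ~ 1/n).


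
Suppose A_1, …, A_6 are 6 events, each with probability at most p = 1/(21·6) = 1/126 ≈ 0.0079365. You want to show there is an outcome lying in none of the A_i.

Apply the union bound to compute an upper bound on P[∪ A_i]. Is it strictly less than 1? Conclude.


Union bound: P[∪_{i=1}^{6} A_i] ≤ Σ_i P[A_i] ≤ 6·p = 6·(1/126) = 1/21.
Numerically: 1/21 ≈ 0.0476190.
Is 1/21 < 1? YES.
Since P[∪ A_i] ≤ 1/21 < 1, the complement has P[∩ A_i^c] ≥ 1 − 1/21 = 20/21 > 0, so some outcome avoids every A_i.

6·p = 1/21 ≈ 0.0476190; existence CERTIFIED by the union bound.


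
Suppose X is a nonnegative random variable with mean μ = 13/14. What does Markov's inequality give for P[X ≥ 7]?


μ = E[X] = 13/14, a = 7.
Markov: P[X ≥ 7] ≤ μ/a = (13/14)/7 = 13/98.
Numerically: ≈ 0.132653.
(Since a = 7 > μ = 0.928571, the bound 13/98 is < 1 and informative.)

P[X ≥ 7] ≤ 13/98 ≈ 0.132653.


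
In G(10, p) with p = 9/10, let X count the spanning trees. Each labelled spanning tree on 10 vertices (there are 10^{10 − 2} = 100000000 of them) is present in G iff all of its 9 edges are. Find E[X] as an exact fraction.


K_10 has 10^{10 − 2} = 100000000 labelled spanning trees.
For each such spanning tree H, let X_H = 1 if all 9 edges of H are present in G. Then P[X_H = 1] = p^{9} = (9/10)^{9} = 387420489/1000000000.
By linearity of expectation: E[X] = Σ_H E[X_H] = 100000000 · p^{9} = 100000000 · 387420489/1000000000 = 387420489/10.
Numerically: E[X] ≈ 3.874e+07.

E[X] = 100000000 · (9/10)^{9} = 387420489/10 ≈ 3.874e+07.


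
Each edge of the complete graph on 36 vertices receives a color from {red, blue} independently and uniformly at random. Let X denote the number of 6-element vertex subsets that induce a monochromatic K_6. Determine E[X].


Let X = Σ_S X_S over the C(36, 6) = 1947792 subsets S of size 6, where X_S = 1 if the K_6 on S is monochromatic.
For a fixed S, the K_6 on S has C(6, 2) = 15 edges. P[all 15 edges red] = (1/2)^15, and likewise for blue, so P[monochromatic] = 2·(1/2)^15 = 2^{1 − 15} = 1/16384.
Summing: E[X] = C(36, 6) · 2^{1 − 15} = 1947792 · 1/16384 = 121737/1024.
Numerically: E[X] ≈ 118.884.

E[X] = C(36,6)·2^(1−C(6,2)) = 121737/1024 ≈ 118.884.


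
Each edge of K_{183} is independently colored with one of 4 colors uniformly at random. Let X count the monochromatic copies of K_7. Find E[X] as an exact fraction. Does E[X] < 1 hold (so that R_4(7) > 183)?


E[X] = C(183, 7) · 4^{1 − 21} = 1214197462413 · 4^{−20} = 1214197462413/1099511627776.
As a reduced fraction: E[X] = 1214197462413/1099511627776 ≈ 1.1043.
Is E[X] < 1? NO.
Since E[X] ≥ 1, the first-moment bound is inconclusive at n = 183; it does NOT by itself certify R_4(7) > 183.

E[X] = 1214197462413/1099511627776 ≈ 1.1043; E[X] ≥ 1; first-moment method inconclusive here.


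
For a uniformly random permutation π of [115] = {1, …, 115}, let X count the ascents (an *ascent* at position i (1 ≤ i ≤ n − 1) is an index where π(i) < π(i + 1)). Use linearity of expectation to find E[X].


Write X = Σ X_I over i = 1, …, 114, with X_I the indicator of one ascent.
There are 114 indicators.
For each fixed i, the pair (π(i), π(i+1)) is a uniformly random ordered pair of distinct values from {1, …, 115}; by symmetry P[π(i) < π(i+1)] = 1/2.
By linearity: E[X] = 114 · (1/2) = (115 − 1) · (1/2) = 57 ≈ 57.000.

E[X] = 57 = 57.000.


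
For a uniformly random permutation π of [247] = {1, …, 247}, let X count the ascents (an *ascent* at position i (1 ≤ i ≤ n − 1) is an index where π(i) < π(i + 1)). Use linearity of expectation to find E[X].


Write X = Σ X_I over i = 1, …, 246, with X_I the indicator of one ascent.
There are 246 indicators.
For each fixed i, the pair (π(i), π(i+1)) is a uniformly random ordered pair of distinct values from {1, …, 247}; by symmetry P[π(i) < π(i+1)] = 1/2.
By linearity: E[X] = 246 · (1/2) = (247 − 1) · (1/2) = 123 ≈ 123.00000.

E[X] = 123 = 123.00000.


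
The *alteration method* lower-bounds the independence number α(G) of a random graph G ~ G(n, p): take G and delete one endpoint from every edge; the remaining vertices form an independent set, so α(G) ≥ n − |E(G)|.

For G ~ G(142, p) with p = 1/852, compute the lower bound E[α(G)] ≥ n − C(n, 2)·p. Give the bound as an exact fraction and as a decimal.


E[|E(G)|] = C(142, 2)·p = 10011 · (1/852) = 47/4.
E[α(G)] ≥ n − E[|E(G)|] = 142 − 47/4 = 521/4.
Numerically: ≈ 130.250.
(This is only a lower bound; the true E[α(G)] may be larger.)

E[α(G)] ≥ 521/4 ≈ 130.250.


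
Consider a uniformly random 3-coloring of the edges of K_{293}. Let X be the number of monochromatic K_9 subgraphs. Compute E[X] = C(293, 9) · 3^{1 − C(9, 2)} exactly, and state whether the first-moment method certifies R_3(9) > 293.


E[X] = C(293, 9) · 3^{1 − 36} = 38740172144007620 · 3^{−35} = 38740172144007620/50031545098999707.
As a reduced fraction: E[X] = 38740172144007620/50031545098999707 ≈ 0.77431.
Is E[X] < 1? YES.
Since E[X] < 1, there exists a 3-coloring of K_{293} with no monochromatic K_9; hence R_3(9) > 293.

E[X] = 38740172144007620/50031545098999707 ≈ 0.77431; E[X] < 1, so R_3(9) > 293.


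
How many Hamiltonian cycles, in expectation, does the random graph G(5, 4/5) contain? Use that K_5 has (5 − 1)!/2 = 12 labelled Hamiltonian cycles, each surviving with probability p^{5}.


K_5 has (5 − 1)!/2 = 12 labelled Hamiltonian cycles.
For each such Hamiltonian cycle H, let X_H = 1 if all 5 edges of H are present in G. Then P[X_H = 1] = p^{5} = (4/5)^{5} = 1024/3125.
By linearity: E[X] = Σ_H E[X_H] = 12 · p^{5} = 12 · 1024/3125 = 12288/3125.
Numerically: E[X] ≈ 3.932.

E[X] = 12 · (4/5)^{5} = 12288/3125 ≈ 3.932.


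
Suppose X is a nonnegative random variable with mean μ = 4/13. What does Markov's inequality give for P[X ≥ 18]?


μ = E[X] = 4/13, a = 18.
Markov: P[X ≥ 18] ≤ μ/a = (4/13)/18 = 2/117.
Numerically: ≈ 0.017094.
(Since a = 18 > μ = 0.307692, the bound 2/117 is < 1 and informative.)

P[X ≥ 18] ≤ 2/117 ≈ 0.017094.


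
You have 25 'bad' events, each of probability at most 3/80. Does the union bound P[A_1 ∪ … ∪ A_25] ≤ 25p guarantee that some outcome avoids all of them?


Union bound: P[∪_{i=1}^{25} A_i] ≤ Σ_i P[A_i] ≤ 25·p = 25·(3/80) = 15/16.
Numerically: 15/16 ≈ 0.9375000.
Is 15/16 < 1? YES.
Since P[∪ A_i] ≤ 15/16 < 1, the complement has P[∩ A_i^c] ≥ 1 − 15/16 = 1/16 > 0, so some outcome avoids every A_i.

25·p = 15/16 ≈ 0.9375000; existence CERTIFIED by the union bound.


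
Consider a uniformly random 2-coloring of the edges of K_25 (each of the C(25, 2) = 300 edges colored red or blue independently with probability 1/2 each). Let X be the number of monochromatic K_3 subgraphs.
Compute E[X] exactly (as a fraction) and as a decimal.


Let X = Σ_S X_S over the C(25, 3) = 2300 subsets S of size 3, where X_S = 1 if the K_3 on S is monochromatic.
For a fixed S, the K_3 on S has C(3, 2) = 3 edges. P[all 3 edges red] = (1/2)^3, and likewise for blue, so P[monochromatic] = 2·(1/2)^3 = 2^{1 − 3} = 1/4.
Summing: E[X] = C(25, 3) · 2^{1 − 3} = 2300 · 1/4 = 575.
Numerically: E[X] ≈ 575.000.

E[X] = C(25,3)·2^(1−C(3,2)) = 575 ≈ 575.000.


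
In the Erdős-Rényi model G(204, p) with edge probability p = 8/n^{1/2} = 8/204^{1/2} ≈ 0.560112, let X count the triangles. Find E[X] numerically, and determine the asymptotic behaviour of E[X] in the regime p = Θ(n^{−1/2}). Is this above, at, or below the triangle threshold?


Number of potential triangles: C(204, 3) = 1394204.
Each occurs with probability p³ ≈ (0.560112)³ ≈ 1.75721422e-01.
By linearity: E[X] = C(204, 3)·p³ ≈ 1394204 · 1.75721422e-01 ≈ 244991.509869.
Since α = 1/2 < 1, p = c/n^{1/2} ≫ 1/n is above the triangle threshold p ~ 1/n. Asymptotically E[X] ~ (c³/6)·n^{3(1−α)} = (8³/6)·n^{1.5} → ∞; triangles are abundant w.h.p.

E[X] ≈ 244991.509869; in regime p = Θ(1/n^{1/2}) E[X] diverges (above the triangle threshold p ~ 1/n).


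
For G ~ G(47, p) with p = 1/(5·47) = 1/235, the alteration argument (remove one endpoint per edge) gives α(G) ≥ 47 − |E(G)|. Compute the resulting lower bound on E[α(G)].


E[|E(G)|] = C(47, 2)·p = 1081 · (1/235) = 23/5.
E[α(G)] ≥ n − E[|E(G)|] = 47 − 23/5 = 212/5.
Numerically: ≈ 42.40000.
(This is only a lower bound; the true E[α(G)] may be larger.)

E[α(G)] ≥ 212/5 ≈ 42.40000.


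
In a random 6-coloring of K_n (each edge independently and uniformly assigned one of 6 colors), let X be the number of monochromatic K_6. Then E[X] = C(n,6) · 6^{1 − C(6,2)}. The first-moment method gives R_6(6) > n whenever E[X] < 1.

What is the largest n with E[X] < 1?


We need C(n, 6) · 6^{1 − 15} < 1, i.e. C(n, 6) < 6^{15 − 1} = 78364164096.
Check values of n near the boundary:
  n = 192: C(192, 6) = 64300886496; 64300886496 < 78364164096? YES
  n = 193: C(193, 6) = 66364016544; 66364016544 < 78364164096? YES
  n = 194: C(194, 6) = 68482017072; 68482017072 < 78364164096? YES
  n = 195: C(195, 6) = 70656049360; 70656049360 < 78364164096? YES
  n = 196: C(196, 6) = 72887293024; 72887293024 < 78364164096? YES
  n = 197: C(197, 6) = 75176946208; 75176946208 < 78364164096? YES
  n = 198: C(198, 6) = 77526225777; 77526225777 < 78364164096? YES
  n = 199: C(199, 6) = 79936367511; 79936367511 < 78364164096? NO
The largest n with C(n, 6) < 78364164096 is n = 198 (where E[X] = 25842075259/26121388032 ≈ 0.98931). Hence R_6(6) > 198, i.e. R_6(6) ≥ 199.

Largest n = 198; hence R_6(6) > 198.


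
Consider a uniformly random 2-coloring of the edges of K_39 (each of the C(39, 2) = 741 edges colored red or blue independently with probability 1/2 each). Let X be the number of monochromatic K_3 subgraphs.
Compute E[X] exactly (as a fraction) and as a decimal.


Let X = Σ_S X_S over the C(39, 3) = 9139 subsets S of size 3, where X_S = 1 if the K_3 on S is monochromatic.
For a fixed S, the K_3 on S has C(3, 2) = 3 edges. P[all 3 edges red] = (1/2)^3, and likewise for blue, so P[monochromatic] = 2·(1/2)^3 = 2^{1 − 3} = 1/4.
Summing: E[X] = C(39, 3) · 2^{1 − 3} = 9139 · 1/4 = 9139/4.
Numerically: E[X] ≈ 2284.7500.

E[X] = C(39,3)·2^(1−C(3,2)) = 9139/4 ≈ 2284.7500.


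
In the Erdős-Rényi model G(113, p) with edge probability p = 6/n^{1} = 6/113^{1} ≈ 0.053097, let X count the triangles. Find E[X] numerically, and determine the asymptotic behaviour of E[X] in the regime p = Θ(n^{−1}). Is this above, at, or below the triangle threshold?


Number of potential triangles: C(113, 3) = 234136.
Each occurs with probability p³ ≈ (0.053097)³ ≈ 1.4969884e-04.
By linearity: E[X] = C(113, 3)·p³ ≈ 234136 · 1.4969884e-04 ≈ 35.04989.
Here α = 1, so p = 6/n is exactly at the triangle threshold p ~ 1/n. Asymptotically E[X] → c³/6 = 6³/6 = 36 ≈ 36.00000, a bounded constant. In this regime the triangle count is asymptotically Poisson(c³/6).

E[X] ≈ 35.04989; in regime p = Θ(1/n^{1}) E[X] stays bounded (at the triangle threshold p ~ 1/n).


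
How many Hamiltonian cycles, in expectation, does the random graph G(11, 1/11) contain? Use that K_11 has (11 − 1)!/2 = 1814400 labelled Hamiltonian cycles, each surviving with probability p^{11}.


K_11 has (11 − 1)!/2 = 1814400 labelled Hamiltonian cycles.
For each such Hamiltonian cycle H, let X_H = 1 if all 11 edges of H are present in G. Then P[X_H = 1] = p^{11} = (1/11)^{11} = 1/285311670611.
By linearity: E[X] = Σ_H E[X_H] = 1814400 · p^{11} = 1814400 · 1/285311670611 = 1814400/285311670611.
Numerically: E[X] ≈ 6.36e-06.

E[X] = 1814400 · (1/11)^{11} = 1814400/285311670611 ≈ 6.36e-06.


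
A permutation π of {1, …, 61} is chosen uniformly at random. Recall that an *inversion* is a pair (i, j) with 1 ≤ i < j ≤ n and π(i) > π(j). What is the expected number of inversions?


Write X = Σ X_I over the C(61, 2) = 1830 pairs i < j, with X_I the indicator of one inversion.
There are 1830 indicators.
For each fixed pair i < j, the values π(i) and π(j) are two distinct elements of {1, …, 61} in uniformly random order; by symmetry P[π(i) > π(j)] = 1/2.
By linearity: E[X] = 1830 · (1/2) = C(61, 2) · (1/2) = 1830/2 = 915 ≈ 915.000.

E[X] = 915 = 915.000.


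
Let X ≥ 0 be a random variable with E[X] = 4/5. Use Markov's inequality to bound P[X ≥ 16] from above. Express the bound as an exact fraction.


μ = E[X] = 4/5, a = 16.
Markov: P[X ≥ 16] ≤ μ/a = (4/5)/16 = 1/20.
Numerically: ≈ 0.050.
(Since a = 16 > μ = 0.800, the bound 1/20 is < 1 and informative.)

P[X ≥ 16] ≤ 1/20 ≈ 0.050.


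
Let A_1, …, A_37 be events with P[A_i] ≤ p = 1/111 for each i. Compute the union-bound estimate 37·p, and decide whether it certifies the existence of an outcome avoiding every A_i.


Union bound: P[∪_{i=1}^{37} A_i] ≤ Σ_i P[A_i] ≤ 37·p = 37·(1/111) = 1/3.
Numerically: 1/3 ≈ 0.33333.
Is 1/3 < 1? YES.
Since P[∪ A_i] ≤ 1/3 < 1, the complement has P[∩ A_i^c] ≥ 1 − 1/3 = 2/3 > 0, so some outcome avoids every A_i.

37·p = 1/3 ≈ 0.33333; existence CERTIFIED by the union bound.


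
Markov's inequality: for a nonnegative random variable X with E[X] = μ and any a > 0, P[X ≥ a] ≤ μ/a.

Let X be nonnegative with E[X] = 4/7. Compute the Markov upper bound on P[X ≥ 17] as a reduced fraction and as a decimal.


μ = E[X] = 4/7, a = 17.
Markov: P[X ≥ 17] ≤ μ/a = (4/7)/17 = 4/119.
Numerically: ≈ 0.034.
(Since a = 17 > μ = 0.571, the bound 4/119 is < 1 and informative.)

P[X ≥ 17] ≤ 4/119 ≈ 0.034.


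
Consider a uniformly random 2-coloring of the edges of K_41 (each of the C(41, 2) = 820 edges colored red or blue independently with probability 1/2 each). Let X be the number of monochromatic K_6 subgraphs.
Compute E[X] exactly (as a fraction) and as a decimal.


Let X = Σ_S X_S over the C(41, 6) = 4496388 subsets S of size 6, where X_S = 1 if the K_6 on S is monochromatic.
For a fixed S, the K_6 on S has C(6, 2) = 15 edges. P[all 15 edges red] = (1/2)^15, and likewise for blue, so P[monochromatic] = 2·(1/2)^15 = 2^{1 − 15} = 1/16384.
By linearity: E[X] = C(41, 6) · 2^{1 − 15} = 4496388 · 1/16384 = 1124097/4096.
Numerically: E[X] ≈ 274.43774.

E[X] = C(41,6)·2^(1−C(6,2)) = 1124097/4096 ≈ 274.43774.


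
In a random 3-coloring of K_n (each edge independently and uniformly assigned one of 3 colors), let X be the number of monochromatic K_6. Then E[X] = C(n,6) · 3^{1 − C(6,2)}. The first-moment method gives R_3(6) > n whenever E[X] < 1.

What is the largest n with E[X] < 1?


We need C(n, 6) · 3^{1 − 15} < 1, i.e. C(n, 6) < 3^{15 − 1} = 4782969.
Check values of n near the boundary:
  n = 35: C(35, 6) = 1623160; 1623160 < 4782969? YES
  n = 36: C(36, 6) = 1947792; 1947792 < 4782969? YES
  n = 37: C(37, 6) = 2324784; 2324784 < 4782969? YES
  n = 38: C(38, 6) = 2760681; 2760681 < 4782969? YES
  n = 39: C(39, 6) = 3262623; 3262623 < 4782969? YES
  n = 40: C(40, 6) = 3838380; 3838380 < 4782969? YES
  n = 41: C(41, 6) = 4496388; 4496388 < 4782969? YES
  n = 42: C(42, 6) = 5245786; 5245786 < 4782969? NO
  n = 43: C(43, 6) = 6096454; 6096454 < 4782969? NO
The largest n with C(n, 6) < 4782969 is n = 41 (where E[X] = 1498796/1594323 ≈ 0.940083). Hence R_3(6) > 41, i.e. R_3(6) ≥ 42.

Largest n = 41; hence R_3(6) > 41.


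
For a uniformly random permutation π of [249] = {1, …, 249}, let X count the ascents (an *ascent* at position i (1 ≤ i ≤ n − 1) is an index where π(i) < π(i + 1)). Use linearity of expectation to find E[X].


Write X = Σ X_I over i = 1, …, 248, with X_I the indicator of one ascent.
There are 248 indicators.
For each fixed i, the pair (π(i), π(i+1)) is a uniformly random ordered pair of distinct values from {1, …, 249}; by symmetry P[π(i) < π(i+1)] = 1/2.
By linearity: E[X] = 248 · (1/2) = (249 − 1) · (1/2) = 124 ≈ 124.0000.

E[X] = 124 = 124.0000.


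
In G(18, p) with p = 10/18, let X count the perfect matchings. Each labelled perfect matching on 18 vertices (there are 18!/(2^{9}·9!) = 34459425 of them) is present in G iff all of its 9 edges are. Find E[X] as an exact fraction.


K_18 has 18!/(2^{9}·9!) = 34459425 labelled perfect matchings.
For each such perfect matching H, let X_H = 1 if all 9 edges of H are present in G. Then P[X_H = 1] = p^{9} = (5/9)^{9} = 1953125/387420489.
By linearity of expectation: E[X] = Σ_H E[X_H] = 34459425 · p^{9} = 34459425 · 1953125/387420489 = 830908203125/4782969.
Numerically: E[X] ≈ 1.737e+05.

E[X] = 34459425 · (5/9)^{9} = 830908203125/4782969 ≈ 1.737e+05.


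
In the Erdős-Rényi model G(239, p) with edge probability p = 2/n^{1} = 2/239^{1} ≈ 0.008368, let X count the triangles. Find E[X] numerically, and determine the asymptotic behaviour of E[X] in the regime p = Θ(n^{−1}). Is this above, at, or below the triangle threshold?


Number of potential triangles: C(239, 3) = 2246839.
Each occurs with probability p³ ≈ (0.008368)³ ≈ 5.859982e-07.
By linearity: E[X] = C(239, 3)·p³ ≈ 2246839 · 5.859982e-07 ≈ 1.3166.
Here α = 1, so p = 2/n is exactly at the triangle threshold p ~ 1/n. Asymptotically E[X] → c³/6 = 2³/6 = 4/3 ≈ 1.3333, a bounded constant. In this regime the triangle count is asymptotically Poisson(c³/6).

E[X] ≈ 1.3166; in regime p = Θ(1/n^{1}) E[X] stays bounded (at the triangle threshold p ~ 1/n).


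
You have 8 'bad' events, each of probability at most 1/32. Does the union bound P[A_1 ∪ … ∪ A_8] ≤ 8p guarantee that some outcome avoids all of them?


Union bound: P[∪_{i=1}^{8} A_i] ≤ Σ_i P[A_i] ≤ 8·p = 8·(1/32) = 1/4.
Numerically: 1/4 ≈ 0.250000.
Is 1/4 < 1? YES.
Since P[∪ A_i] ≤ 1/4 < 1, the complement has P[∩ A_i^c] ≥ 1 − 1/4 = 3/4 > 0, so some outcome avoids every A_i.

8·p = 1/4 ≈ 0.250000; existence CERTIFIED by the union bound.


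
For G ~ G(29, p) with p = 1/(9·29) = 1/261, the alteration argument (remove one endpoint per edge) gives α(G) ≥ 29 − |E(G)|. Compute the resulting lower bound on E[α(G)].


E[|E(G)|] = C(29, 2)·p = 406 · (1/261) = 14/9.
E[α(G)] ≥ n − E[|E(G)|] = 29 − 14/9 = 247/9.
Numerically: ≈ 27.44444.
(This is only a lower bound; the true E[α(G)] may be larger.)

E[α(G)] ≥ 247/9 ≈ 27.44444.


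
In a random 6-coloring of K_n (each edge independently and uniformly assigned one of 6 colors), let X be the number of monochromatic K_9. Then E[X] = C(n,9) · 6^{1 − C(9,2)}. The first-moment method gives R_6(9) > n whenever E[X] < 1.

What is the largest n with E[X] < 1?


We need C(n, 9) · 6^{1 − 36} < 1, i.e. C(n, 9) < 6^{36 − 1} = 1719070799748422591028658176.
Check values of n near the boundary:
  n = 4403: C(4403, 9) = 1699894433046281918452233150; 1699894433046281918452233150 < 1719070799748422591028658176? YES
  n = 4404: C(4404, 9) = 1703375445537161676647015880; 1703375445537161676647015880 < 1719070799748422591028658176? YES
  n = 4405: C(4405, 9) = 1706862792900636302463627150; 1706862792900636302463627150 < 1719070799748422591028658176? YES
  n = 4406: C(4406, 9) = 1710356485221788389505285700; 1710356485221788389505285700 < 1719070799748422591028658176? YES
  n = 4407: C(4407, 9) = 1713856532599459170657070050; 1713856532599459170657070050 < 1719070799748422591028658176? YES
  n = 4408: C(4408, 9) = 1717362945146264156457459600; 1717362945146264156457459600 < 1719070799748422591028658176? YES
  n = 4409: C(4409, 9) = 1720875732988608787686577131; 1720875732988608787686577131 < 1719070799748422591028658176? NO
  n = 4410: C(4410, 9) = 1724394906266704102180823710; 1724394906266704102180823710 < 1719070799748422591028658176? NO
  n = 4411: C(4411, 9) = 1727920475134582415883601405; 1727920475134582415883601405 < 1719070799748422591028658176? NO
The largest n with C(n, 9) < 1719070799748422591028658176 is n = 4408 (where E[X] = 35778394690547169926197075/35813974994758803979763712 ≈ 0.9990). Hence R_6(9) > 4408, i.e. R_6(9) ≥ 4409.

Largest n = 4408; hence R_6(9) > 4408.


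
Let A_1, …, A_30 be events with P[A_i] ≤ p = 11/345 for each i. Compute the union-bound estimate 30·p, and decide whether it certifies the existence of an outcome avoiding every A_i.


Union bound: P[∪_{i=1}^{30} A_i] ≤ Σ_i P[A_i] ≤ 30·p = 30·(11/345) = 22/23.
Numerically: 22/23 ≈ 0.956522.
Is 22/23 < 1? YES.
Since P[∪ A_i] ≤ 22/23 < 1, the complement has P[∩ A_i^c] ≥ 1 − 22/23 = 1/23 > 0, so some outcome avoids every A_i.

30·p = 22/23 ≈ 0.956522; existence CERTIFIED by the union bound.


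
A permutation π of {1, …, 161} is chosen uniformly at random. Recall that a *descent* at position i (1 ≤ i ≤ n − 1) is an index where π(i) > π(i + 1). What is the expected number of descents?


Write X = Σ X_I over i = 1, …, 160, with X_I the indicator of one descent.
There are 160 indicators.
For each fixed i, the pair (π(i), π(i+1)) is a uniformly random ordered pair of distinct values from {1, …, 161}; by symmetry P[π(i) > π(i+1)] = 1/2.
By linearity: E[X] = 160 · (1/2) = (161 − 1) · (1/2) = 80 ≈ 80.00000.

E[X] = 80 = 80.00000.


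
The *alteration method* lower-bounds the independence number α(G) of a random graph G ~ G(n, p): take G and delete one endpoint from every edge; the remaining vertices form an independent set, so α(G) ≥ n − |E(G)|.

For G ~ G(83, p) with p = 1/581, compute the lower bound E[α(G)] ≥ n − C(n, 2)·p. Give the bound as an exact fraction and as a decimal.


E[|E(G)|] = C(83, 2)·p = 3403 · (1/581) = 41/7.
E[α(G)] ≥ n − E[|E(G)|] = 83 − 41/7 = 540/7.
Numerically: ≈ 77.143.
(This is only a lower bound; the true E[α(G)] may be larger.)

E[α(G)] ≥ 540/7 ≈ 77.143.


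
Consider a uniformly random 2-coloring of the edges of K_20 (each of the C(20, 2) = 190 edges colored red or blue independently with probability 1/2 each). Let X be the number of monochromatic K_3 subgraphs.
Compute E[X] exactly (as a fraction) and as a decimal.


Let X = Σ_S X_S over the C(20, 3) = 1140 subsets S of size 3, where X_S = 1 if the K_3 on S is monochromatic.
For a fixed S, the K_3 on S has C(3, 2) = 3 edges. P[all 3 edges red] = (1/2)^3, and likewise for blue, so P[monochromatic] = 2·(1/2)^3 = 2^{1 − 3} = 1/4.
Summing: E[X] = C(20, 3) · 2^{1 − 3} = 1140 · 1/4 = 285.
Numerically: E[X] ≈ 285.000000.

E[X] = C(20,3)·2^(1−C(3,2)) = 285 ≈ 285.000000.


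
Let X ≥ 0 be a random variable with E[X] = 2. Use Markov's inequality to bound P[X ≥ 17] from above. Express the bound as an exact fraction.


μ = E[X] = 2, a = 17.
Markov: P[X ≥ 17] ≤ μ/a = (2)/17 = 2/17.
Numerically: ≈ 0.117647.
(Since a = 17 > μ = 2.000000, the bound 2/17 is < 1 and informative.)

P[X ≥ 17] ≤ 2/17 ≈ 0.117647.


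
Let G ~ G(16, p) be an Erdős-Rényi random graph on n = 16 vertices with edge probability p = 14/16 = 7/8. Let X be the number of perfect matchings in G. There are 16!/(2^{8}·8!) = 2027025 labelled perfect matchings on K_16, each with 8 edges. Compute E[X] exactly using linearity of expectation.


K_16 has 16!/(2^{8}·8!) = 2027025 labelled perfect matchings.
For each such perfect matching H, let X_H = 1 if all 8 edges of H are present in G. Then P[X_H = 1] = p^{8} = (7/8)^{8} = 5764801/16777216.
By linearity: E[X] = Σ_H E[X_H] = 2027025 · p^{8} = 2027025 · 5764801/16777216 = 11685395747025/16777216.
Numerically: E[X] ≈ 6.965e+05.

E[X] = 2027025 · (7/8)^{8} = 11685395747025/16777216 ≈ 6.965e+05.


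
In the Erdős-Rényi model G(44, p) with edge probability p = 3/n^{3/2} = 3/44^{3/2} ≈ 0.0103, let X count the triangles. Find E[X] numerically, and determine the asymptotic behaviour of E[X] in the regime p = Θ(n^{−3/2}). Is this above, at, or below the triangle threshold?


Number of potential triangles: C(44, 3) = 13244.
Each occurs with probability p³ ≈ (0.0103)³ ≈ 1.08599e-06.
By linearity: E[X] = C(44, 3)·p³ ≈ 13244 · 1.08599e-06 ≈ 0.014.
Since α = 3/2 > 1, p = c/n^{3/2} = o(1/n) is below the triangle threshold p ~ 1/n. Asymptotically E[X] ~ (c³/6)·n^{3(1−α)} = (3³/6)·n^{-1.5} → 0, so by Markov's inequality G has no triangles w.h.p.

E[X] ≈ 0.014; in regime p = Θ(1/n^{3/2}) E[X] tends to 0 (below the triangle threshold p ~ 1/n).


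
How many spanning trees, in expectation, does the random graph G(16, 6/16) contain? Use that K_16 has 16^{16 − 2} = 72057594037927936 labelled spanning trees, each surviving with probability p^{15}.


K_16 has 16^{16 − 2} = 72057594037927936 labelled spanning trees.
For each such spanning tree H, let X_H = 1 if all 15 edges of H are present in G. Then P[X_H = 1] = p^{15} = (3/8)^{15} = 14348907/35184372088832.
By linearity: E[X] = Σ_H E[X_H] = 72057594037927936 · p^{15} = 72057594037927936 · 14348907/35184372088832 = 29386561536.
Numerically: E[X] ≈ 2.94e+10.

E[X] = 72057594037927936 · (3/8)^{15} = 29386561536 ≈ 2.94e+10.


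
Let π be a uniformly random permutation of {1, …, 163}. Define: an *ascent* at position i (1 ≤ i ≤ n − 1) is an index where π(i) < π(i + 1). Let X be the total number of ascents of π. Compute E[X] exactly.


Write X = Σ X_I over i = 1, …, 162, with X_I the indicator of one ascent.
There are 162 indicators.
For each fixed i, the pair (π(i), π(i+1)) is a uniformly random ordered pair of distinct values from {1, …, 163}; by symmetry P[π(i) < π(i+1)] = 1/2.
By linearity: E[X] = 162 · (1/2) = (163 − 1) · (1/2) = 81 ≈ 81.000.

E[X] = 81 = 81.000.


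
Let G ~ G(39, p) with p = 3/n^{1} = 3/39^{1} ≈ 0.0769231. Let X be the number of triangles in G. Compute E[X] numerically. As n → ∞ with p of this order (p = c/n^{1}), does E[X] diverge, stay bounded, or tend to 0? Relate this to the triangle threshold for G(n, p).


Number of potential triangles: C(39, 3) = 9139.
Each occurs with probability p³ ≈ (0.0769231)³ ≈ 4.55166136e-04.
By linearity: E[X] = C(39, 3)·p³ ≈ 9139 · 4.55166136e-04 ≈ 4.159763.
Here α = 1, so p = 3/n is exactly at the triangle threshold p ~ 1/n. Asymptotically E[X] → c³/6 = 3³/6 = 9/2 ≈ 4.500000, a bounded constant. In this regime the triangle count is asymptotically Poisson(c³/6).

E[X] ≈ 4.159763; in regime p = Θ(1/n^{1}) E[X] stays bounded (at the triangle threshold p ~ 1/n).


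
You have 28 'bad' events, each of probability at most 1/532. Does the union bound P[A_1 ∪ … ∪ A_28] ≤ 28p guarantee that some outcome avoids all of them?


Union bound: P[∪_{i=1}^{28} A_i] ≤ Σ_i P[A_i] ≤ 28·p = 28·(1/532) = 1/19.
Numerically: 1/19 ≈ 0.05263.
Is 1/19 < 1? YES.
Since P[∪ A_i] ≤ 1/19 < 1, the complement has P[∩ A_i^c] ≥ 1 − 1/19 = 18/19 > 0, so some outcome avoids every A_i.

28·p = 1/19 ≈ 0.05263; existence CERTIFIED by the union bound.


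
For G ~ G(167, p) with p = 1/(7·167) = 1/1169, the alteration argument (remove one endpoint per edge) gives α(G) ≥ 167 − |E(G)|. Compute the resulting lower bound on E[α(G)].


E[|E(G)|] = C(167, 2)·p = 13861 · (1/1169) = 83/7.
E[α(G)] ≥ n − E[|E(G)|] = 167 − 83/7 = 1086/7.
Numerically: ≈ 155.142857.
(This is only a lower bound; the true E[α(G)] may be larger.)

E[α(G)] ≥ 1086/7 ≈ 155.142857.


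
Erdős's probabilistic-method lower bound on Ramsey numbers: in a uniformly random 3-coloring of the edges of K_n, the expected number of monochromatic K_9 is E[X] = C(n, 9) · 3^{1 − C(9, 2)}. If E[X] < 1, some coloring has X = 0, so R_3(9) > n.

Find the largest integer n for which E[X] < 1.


We need C(n, 9) · 3^{1 − 36} < 1, i.e. C(n, 9) < 3^{36 − 1} = 50031545098999707.
Check values of n near the boundary:
  n = 295: C(295, 9) = 41221140106119260; 41221140106119260 < 50031545098999707? YES
  n = 296: C(296, 9) = 42513789098994080; 42513789098994080 < 50031545098999707? YES
  n = 297: C(297, 9) = 43842345008337645; 43842345008337645 < 50031545098999707? YES
  n = 298: C(298, 9) = 45207677551849890; 45207677551849890 < 50031545098999707? YES
  n = 299: C(299, 9) = 46610674441390059; 46610674441390059 < 50031545098999707? YES
  n = 300: C(300, 9) = 48052241692154700; 48052241692154700 < 50031545098999707? YES
  n = 301: C(301, 9) = 49533303936090975; 49533303936090975 < 50031545098999707? YES
  n = 302: C(302, 9) = 51054804739588650; 51054804739588650 < 50031545098999707? NO
  n = 303: C(303, 9) = 52617706925494425; 52617706925494425 < 50031545098999707? NO
  n = 304: C(304, 9) = 54222992899492560; 54222992899492560 < 50031545098999707? NO
The largest n with C(n, 9) < 50031545098999707 is n = 301 (where E[X] = 16511101312030325/16677181699666569 ≈ 0.990041). Hence R_3(9) > 301, i.e. R_3(9) ≥ 302.

Largest n = 301; hence R_3(9) > 301.


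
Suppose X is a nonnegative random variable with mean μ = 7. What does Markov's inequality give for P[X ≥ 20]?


μ = E[X] = 7, a = 20.
Markov: P[X ≥ 20] ≤ μ/a = (7)/20 = 7/20.
Numerically: ≈ 0.3500.
(Since a = 20 > μ = 7.0000, the bound 7/20 is < 1 and informative.)

P[X ≥ 20] ≤ 7/20 ≈ 0.3500.


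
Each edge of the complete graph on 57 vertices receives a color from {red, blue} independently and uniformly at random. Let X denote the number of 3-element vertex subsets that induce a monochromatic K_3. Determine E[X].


Let X = Σ_S X_S over the C(57, 3) = 29260 subsets S of size 3, where X_S = 1 if the K_3 on S is monochromatic.
For a fixed S, the K_3 on S has C(3, 2) = 3 edges. P[all 3 edges red] = (1/2)^3, and likewise for blue, so P[monochromatic] = 2·(1/2)^3 = 2^{1 − 3} = 1/4.
Summing: E[X] = C(57, 3) · 2^{1 − 3} = 29260 · 1/4 = 7315.
Numerically: E[X] ≈ 7315.00000.

E[X] = C(57,3)·2^(1−C(3,2)) = 7315 ≈ 7315.00000.


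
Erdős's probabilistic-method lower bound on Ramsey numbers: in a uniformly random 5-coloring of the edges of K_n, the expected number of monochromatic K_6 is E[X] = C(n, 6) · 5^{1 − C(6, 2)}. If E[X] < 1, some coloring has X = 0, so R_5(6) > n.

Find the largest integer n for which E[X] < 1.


We need C(n, 6) · 5^{1 − 15} < 1, i.e. C(n, 6) < 5^{15 − 1} = 6103515625.
Check values of n near the boundary:
  n = 129: C(129, 6) = 5688177600; 5688177600 < 6103515625? YES
  n = 130: C(130, 6) = 5963412000; 5963412000 < 6103515625? YES
  n = 131: C(131, 6) = 6249655776; 6249655776 < 6103515625? NO
The largest n with C(n, 6) < 6103515625 is n = 130 (where E[X] = 47707296/48828125 ≈ 0.97705). Hence R_5(6) > 130, i.e. R_5(6) ≥ 131.

Largest n = 130; hence R_5(6) > 130.
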